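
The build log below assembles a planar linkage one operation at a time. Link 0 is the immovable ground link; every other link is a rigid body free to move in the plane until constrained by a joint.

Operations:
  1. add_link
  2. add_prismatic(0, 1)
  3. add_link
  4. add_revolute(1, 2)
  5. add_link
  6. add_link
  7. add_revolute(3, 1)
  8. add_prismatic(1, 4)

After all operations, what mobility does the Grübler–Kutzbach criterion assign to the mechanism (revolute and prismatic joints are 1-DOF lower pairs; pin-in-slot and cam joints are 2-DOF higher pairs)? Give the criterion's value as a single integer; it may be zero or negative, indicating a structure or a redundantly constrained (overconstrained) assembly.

(L,J1,J2)=(1,0,0); link0 fixed
link1: (2,0,0)
P 0-1 [J1]: (2,1,0)
link2: (3,1,0)
R 1-2 [J1]: (3,2,0)
link3: (4,2,0)
link4: (5,2,0)
R 3-1 [J1]: (5,3,0)
P 1-4 [J1]: (5,4,0)
Grübler: 3·4 − 2·4 − 0 = 4

M = 4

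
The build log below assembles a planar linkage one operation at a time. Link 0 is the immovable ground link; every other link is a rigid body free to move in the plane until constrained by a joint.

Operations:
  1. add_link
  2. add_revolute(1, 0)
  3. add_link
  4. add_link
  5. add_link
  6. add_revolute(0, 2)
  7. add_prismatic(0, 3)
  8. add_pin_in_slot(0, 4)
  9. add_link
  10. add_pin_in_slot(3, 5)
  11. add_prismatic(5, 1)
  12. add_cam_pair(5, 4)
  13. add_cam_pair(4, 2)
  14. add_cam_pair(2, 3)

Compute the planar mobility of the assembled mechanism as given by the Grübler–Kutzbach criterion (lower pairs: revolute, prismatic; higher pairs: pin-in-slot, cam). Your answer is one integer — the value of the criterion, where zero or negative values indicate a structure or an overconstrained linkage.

M = 2

L=1 J1=0 J2=0
add link → L=2 J1=0 J2=0
R@1,0 dof=1 J1 → L=2 J1=1 J2=0
add link → L=3 J1=1 J2=0
add link → L=4 J1=1 J2=0
add link → L=5 J1=1 J2=0
R@0,2 dof=1 J1 → L=5 J1=2 J2=0
P@0,3 dof=1 J1 → L=5 J1=3 J2=0
PS@0,4 dof=2 J2 → L=5 J1=3 J2=1
add link → L=6 J1=3 J2=1
PS@3,5 dof=2 J2 → L=6 J1=3 J2=2
P@5,1 dof=1 J1 → L=6 J1=4 J2=2
C@5,4 dof=2 J2 → L=6 J1=4 J2=3
C@4,2 dof=2 J2 → L=6 J1=4 J2=4
C@2,3 dof=2 J2 → L=6 J1=4 J2=5
M=3(L−1)−2J1−J2=3·5−2·4−5=2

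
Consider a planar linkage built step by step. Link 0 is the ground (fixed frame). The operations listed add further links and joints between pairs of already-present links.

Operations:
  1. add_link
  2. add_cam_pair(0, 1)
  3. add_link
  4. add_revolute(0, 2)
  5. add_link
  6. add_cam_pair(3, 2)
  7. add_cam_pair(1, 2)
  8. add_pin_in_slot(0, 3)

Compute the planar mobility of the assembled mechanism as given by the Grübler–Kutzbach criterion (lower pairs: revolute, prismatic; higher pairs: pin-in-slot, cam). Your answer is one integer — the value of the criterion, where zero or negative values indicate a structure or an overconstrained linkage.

ground; <1,0,0>
#1 <2,0,0>
C:0↔1 J2 <2,0,1>
#2 <3,0,1>
R:0↔2 J1 <3,1,1>
#3 <4,1,1>
C:3↔2 J2 <4,1,2>
C:1↔2 J2 <4,1,3>
PS:0↔3 J2 <4,1,4>
3×3 − 2×1 − 1×4 = 3

M = 3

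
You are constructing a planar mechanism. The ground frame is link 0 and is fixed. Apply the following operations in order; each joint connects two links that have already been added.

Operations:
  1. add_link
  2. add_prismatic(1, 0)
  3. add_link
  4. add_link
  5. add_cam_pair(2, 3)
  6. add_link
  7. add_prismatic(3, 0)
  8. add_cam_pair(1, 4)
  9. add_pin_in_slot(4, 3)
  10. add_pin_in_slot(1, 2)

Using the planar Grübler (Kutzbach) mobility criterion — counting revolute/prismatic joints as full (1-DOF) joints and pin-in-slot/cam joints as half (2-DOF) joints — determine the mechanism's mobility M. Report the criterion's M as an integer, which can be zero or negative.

ground; <1,0,0>
#1 <2,0,0>
P:1↔0 J1 <2,1,0>
#2 <3,1,0>
#3 <4,1,0>
C:2↔3 J2 <4,1,1>
#4 <5,1,1>
P:3↔0 J1 <5,2,1>
C:1↔4 J2 <5,2,2>
PS:4↔3 J2 <5,2,3>
PS:1↔2 J2 <5,2,4>
3×4 − 2×2 − 1×4 = 4

M = 4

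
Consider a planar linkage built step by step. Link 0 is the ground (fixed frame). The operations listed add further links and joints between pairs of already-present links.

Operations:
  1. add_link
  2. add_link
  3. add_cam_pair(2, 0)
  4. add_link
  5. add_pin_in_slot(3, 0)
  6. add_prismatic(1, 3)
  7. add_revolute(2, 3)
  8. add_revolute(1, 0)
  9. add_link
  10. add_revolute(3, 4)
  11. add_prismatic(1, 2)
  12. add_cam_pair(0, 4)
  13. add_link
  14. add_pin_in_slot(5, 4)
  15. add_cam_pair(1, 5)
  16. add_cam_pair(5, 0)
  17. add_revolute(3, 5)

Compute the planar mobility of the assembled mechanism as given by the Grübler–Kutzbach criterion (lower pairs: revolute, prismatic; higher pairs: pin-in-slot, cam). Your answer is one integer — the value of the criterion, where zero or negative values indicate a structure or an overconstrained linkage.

link 0 = ground. State L|J1|J2 = 1|0|0
+link1  2|0|0
+link2  3|0|0
C(2,0) f=2→J2  3|0|1
+link3  4|0|1
PS(3,0) f=2→J2  4|0|2
P(1,3) f=1→J1  4|1|2
R(2,3) f=1→J1  4|2|2
R(1,0) f=1→J1  4|3|2
+link4  5|3|2
R(3,4) f=1→J1  5|4|2
P(1,2) f=1→J1  5|5|2
C(0,4) f=2→J2  5|5|3
+link5  6|5|3
PS(5,4) f=2→J2  6|5|4
C(1,5) f=2→J2  6|5|5
C(5,0) f=2→J2  6|5|6
R(3,5) f=1→J1  6|6|6
M = 3(6−1)−2·6−6 = 15−12−6 = -3

M = -3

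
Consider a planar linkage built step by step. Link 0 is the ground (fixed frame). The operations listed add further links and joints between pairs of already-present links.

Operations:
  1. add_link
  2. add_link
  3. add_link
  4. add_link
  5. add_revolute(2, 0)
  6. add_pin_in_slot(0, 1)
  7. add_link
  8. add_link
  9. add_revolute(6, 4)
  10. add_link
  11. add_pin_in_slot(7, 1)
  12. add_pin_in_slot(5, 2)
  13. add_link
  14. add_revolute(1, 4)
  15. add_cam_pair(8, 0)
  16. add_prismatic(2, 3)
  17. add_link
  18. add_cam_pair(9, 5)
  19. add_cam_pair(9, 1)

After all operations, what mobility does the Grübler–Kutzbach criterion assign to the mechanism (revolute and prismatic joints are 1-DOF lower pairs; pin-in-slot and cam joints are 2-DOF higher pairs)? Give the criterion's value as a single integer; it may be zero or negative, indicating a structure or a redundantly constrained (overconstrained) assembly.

L=1 J1=0 J2=0
add link → L=2 J1=0 J2=0
add link → L=3 J1=0 J2=0
add link → L=4 J1=0 J2=0
add link → L=5 J1=0 J2=0
R@2,0 dof=1 J1 → L=5 J1=1 J2=0
PS@0,1 dof=2 J2 → L=5 J1=1 J2=1
add link → L=6 J1=1 J2=1
add link → L=7 J1=1 J2=1
R@6,4 dof=1 J1 → L=7 J1=2 J2=1
add link → L=8 J1=2 J2=1
PS@7,1 dof=2 J2 → L=8 J1=2 J2=2
PS@5,2 dof=2 J2 → L=8 J1=2 J2=3
add link → L=9 J1=2 J2=3
R@1,4 dof=1 J1 → L=9 J1=3 J2=3
C@8,0 dof=2 J2 → L=9 J1=3 J2=4
P@2,3 dof=1 J1 → L=9 J1=4 J2=4
add link → L=10 J1=4 J2=4
C@9,5 dof=2 J2 → L=10 J1=4 J2=5
C@9,1 dof=2 J2 → L=10 J1=4 J2=6
M=3(L−1)−2J1−J2=3·9−2·4−6=13

M = 13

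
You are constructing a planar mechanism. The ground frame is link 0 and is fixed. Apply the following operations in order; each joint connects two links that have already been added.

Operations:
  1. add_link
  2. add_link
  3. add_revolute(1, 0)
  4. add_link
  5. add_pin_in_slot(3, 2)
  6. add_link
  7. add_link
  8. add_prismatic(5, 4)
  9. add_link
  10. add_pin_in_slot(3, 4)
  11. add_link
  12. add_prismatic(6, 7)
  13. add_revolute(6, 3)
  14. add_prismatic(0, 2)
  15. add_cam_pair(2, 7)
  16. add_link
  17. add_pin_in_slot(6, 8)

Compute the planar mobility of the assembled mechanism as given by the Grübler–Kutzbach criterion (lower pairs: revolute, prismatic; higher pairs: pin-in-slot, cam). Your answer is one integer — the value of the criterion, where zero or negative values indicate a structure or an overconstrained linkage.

link 0 = ground. State L|J1|J2 = 1|0|0
+link1  2|0|0
+link2  3|0|0
R(1,0) f=1→J1  3|1|0
+link3  4|1|0
PS(3,2) f=2→J2  4|1|1
+link4  5|1|1
+link5  6|1|1
P(5,4) f=1→J1  6|2|1
+link6  7|2|1
PS(3,4) f=2→J2  7|2|2
+link7  8|2|2
P(6,7) f=1→J1  8|3|2
R(6,3) f=1→J1  8|4|2
P(0,2) f=1→J1  8|5|2
C(2,7) f=2→J2  8|5|3
+link8  9|5|3
PS(6,8) f=2→J2  9|5|4
M = 3(9−1)−2·5−4 = 24−10−4 = 10

M = 10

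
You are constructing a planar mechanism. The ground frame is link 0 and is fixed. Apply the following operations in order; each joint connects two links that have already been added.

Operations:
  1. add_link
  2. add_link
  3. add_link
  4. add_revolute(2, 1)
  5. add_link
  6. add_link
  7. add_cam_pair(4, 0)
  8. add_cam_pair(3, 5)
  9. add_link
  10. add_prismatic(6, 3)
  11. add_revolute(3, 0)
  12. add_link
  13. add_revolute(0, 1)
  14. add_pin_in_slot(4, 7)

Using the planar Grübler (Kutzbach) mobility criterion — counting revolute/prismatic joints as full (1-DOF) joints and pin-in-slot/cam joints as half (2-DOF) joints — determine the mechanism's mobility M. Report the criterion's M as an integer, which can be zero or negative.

M = 10

(L,J1,J2)=(1,0,0); link0 fixed
link1: (2,0,0)
link2: (3,0,0)
link3: (4,0,0)
R 2-1 [J1]: (4,1,0)
link4: (5,1,0)
link5: (6,1,0)
C 4-0 [J2]: (6,1,1)
C 3-5 [J2]: (6,1,2)
link6: (7,1,2)
P 6-3 [J1]: (7,2,2)
R 3-0 [J1]: (7,3,2)
link7: (8,3,2)
R 0-1 [J1]: (8,4,2)
PS 4-7 [J2]: (8,4,3)
Grübler: 3·7 − 2·4 − 3 = 10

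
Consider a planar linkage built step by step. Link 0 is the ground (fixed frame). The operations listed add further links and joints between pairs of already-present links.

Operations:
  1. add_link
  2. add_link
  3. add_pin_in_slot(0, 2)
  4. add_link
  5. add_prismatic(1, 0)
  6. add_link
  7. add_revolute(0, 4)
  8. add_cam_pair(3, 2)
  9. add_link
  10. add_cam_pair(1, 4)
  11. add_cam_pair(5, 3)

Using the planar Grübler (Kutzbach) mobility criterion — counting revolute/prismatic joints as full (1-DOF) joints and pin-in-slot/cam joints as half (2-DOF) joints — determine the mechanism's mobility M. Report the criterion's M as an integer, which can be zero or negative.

M = 7

[1;0;0] (link 0 is ground)
L+ [2;0;0]
L+ [3;0;0]
PS(0,2)∈J2 [3;0;1]
L+ [4;0;1]
P(1,0)∈J1 [4;1;1]
L+ [5;1;1]
R(0,4)∈J1 [5;2;1]
C(3,2)∈J2 [5;2;2]
L+ [6;2;2]
C(1,4)∈J2 [6;2;3]
C(5,3)∈J2 [6;2;4]
mobility = 15 − 4 − 4 = 7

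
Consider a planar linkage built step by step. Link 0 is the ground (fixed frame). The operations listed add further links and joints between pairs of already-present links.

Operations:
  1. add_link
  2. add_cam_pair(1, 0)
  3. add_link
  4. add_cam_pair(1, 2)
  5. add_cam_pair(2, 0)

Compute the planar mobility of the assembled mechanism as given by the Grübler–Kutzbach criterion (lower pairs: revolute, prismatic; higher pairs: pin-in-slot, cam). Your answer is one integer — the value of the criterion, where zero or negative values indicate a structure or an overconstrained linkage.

M = 3

(L,J1,J2)=(1,0,0); link0 fixed
link1: (2,0,0)
C 1-0 [J2]: (2,0,1)
link2: (3,0,1)
C 1-2 [J2]: (3,0,2)
C 2-0 [J2]: (3,0,3)
Grübler: 3·2 − 2·0 − 3 = 3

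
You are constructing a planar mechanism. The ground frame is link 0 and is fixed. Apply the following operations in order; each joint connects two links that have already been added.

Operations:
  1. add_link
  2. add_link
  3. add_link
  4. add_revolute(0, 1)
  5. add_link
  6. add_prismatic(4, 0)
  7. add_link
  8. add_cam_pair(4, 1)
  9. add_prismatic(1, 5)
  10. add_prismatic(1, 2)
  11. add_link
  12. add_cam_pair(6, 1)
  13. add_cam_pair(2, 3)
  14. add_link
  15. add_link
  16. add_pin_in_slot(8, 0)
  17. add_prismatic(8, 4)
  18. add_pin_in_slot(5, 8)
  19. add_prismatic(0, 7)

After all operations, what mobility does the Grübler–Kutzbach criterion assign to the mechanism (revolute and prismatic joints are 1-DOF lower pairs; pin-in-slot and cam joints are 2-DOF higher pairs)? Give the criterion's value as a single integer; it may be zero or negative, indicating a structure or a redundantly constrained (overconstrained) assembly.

M = 7

ground; <1,0,0>
#1 <2,0,0>
#2 <3,0,0>
#3 <4,0,0>
R:0↔1 J1 <4,1,0>
#4 <5,1,0>
P:4↔0 J1 <5,2,0>
#5 <6,2,0>
C:4↔1 J2 <6,2,1>
P:1↔5 J1 <6,3,1>
P:1↔2 J1 <6,4,1>
#6 <7,4,1>
C:6↔1 J2 <7,4,2>
C:2↔3 J2 <7,4,3>
#7 <8,4,3>
#8 <9,4,3>
PS:8↔0 J2 <9,4,4>
P:8↔4 J1 <9,5,4>
PS:5↔8 J2 <9,5,5>
P:0↔7 J1 <9,6,5>
3×8 − 2×6 − 1×5 = 7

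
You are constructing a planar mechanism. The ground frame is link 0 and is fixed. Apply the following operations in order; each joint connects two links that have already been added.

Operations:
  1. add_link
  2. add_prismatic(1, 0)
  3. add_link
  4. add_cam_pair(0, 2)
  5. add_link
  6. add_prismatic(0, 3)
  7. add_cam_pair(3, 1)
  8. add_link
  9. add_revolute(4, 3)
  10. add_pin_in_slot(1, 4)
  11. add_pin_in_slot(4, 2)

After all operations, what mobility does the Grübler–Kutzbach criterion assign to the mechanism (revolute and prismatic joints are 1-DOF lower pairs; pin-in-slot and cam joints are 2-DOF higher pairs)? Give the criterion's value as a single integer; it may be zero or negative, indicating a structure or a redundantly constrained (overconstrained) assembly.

[1;0;0] (link 0 is ground)
L+ [2;0;0]
P(1,0)∈J1 [2;1;0]
L+ [3;1;0]
C(0,2)∈J2 [3;1;1]
L+ [4;1;1]
P(0,3)∈J1 [4;2;1]
C(3,1)∈J2 [4;2;2]
L+ [5;2;2]
R(4,3)∈J1 [5;3;2]
PS(1,4)∈J2 [5;3;3]
PS(4,2)∈J2 [5;3;4]
mobility = 12 − 6 − 4 = 2

M = 2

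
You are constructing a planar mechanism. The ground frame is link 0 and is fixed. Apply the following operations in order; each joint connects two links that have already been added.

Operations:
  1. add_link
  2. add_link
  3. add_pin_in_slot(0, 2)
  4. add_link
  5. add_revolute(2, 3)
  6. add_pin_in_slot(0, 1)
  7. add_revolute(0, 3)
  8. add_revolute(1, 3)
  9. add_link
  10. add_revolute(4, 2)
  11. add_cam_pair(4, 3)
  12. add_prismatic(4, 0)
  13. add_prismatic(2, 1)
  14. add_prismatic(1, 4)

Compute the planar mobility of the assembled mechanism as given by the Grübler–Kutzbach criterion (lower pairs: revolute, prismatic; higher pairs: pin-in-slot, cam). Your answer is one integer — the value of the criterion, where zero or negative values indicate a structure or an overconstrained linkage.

M = -5

(L,J1,J2)=(1,0,0); link0 fixed
link1: (2,0,0)
link2: (3,0,0)
PS 0-2 [J2]: (3,0,1)
link3: (4,0,1)
R 2-3 [J1]: (4,1,1)
PS 0-1 [J2]: (4,1,2)
R 0-3 [J1]: (4,2,2)
R 1-3 [J1]: (4,3,2)
link4: (5,3,2)
R 4-2 [J1]: (5,4,2)
C 4-3 [J2]: (5,4,3)
P 4-0 [J1]: (5,5,3)
P 2-1 [J1]: (5,6,3)
P 1-4 [J1]: (5,7,3)
Grübler: 3·4 − 2·7 − 3 = -5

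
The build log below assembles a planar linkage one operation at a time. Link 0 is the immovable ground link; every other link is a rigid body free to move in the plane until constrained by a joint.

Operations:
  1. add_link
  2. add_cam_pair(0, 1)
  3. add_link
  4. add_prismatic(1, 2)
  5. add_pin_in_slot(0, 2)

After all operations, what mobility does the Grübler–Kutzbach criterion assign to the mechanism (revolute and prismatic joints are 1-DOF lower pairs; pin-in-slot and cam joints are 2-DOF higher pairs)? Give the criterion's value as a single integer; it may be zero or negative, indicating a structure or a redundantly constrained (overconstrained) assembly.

M = 2

ground; <1,0,0>
#1 <2,0,0>
C:0↔1 J2 <2,0,1>
#2 <3,0,1>
P:1↔2 J1 <3,1,1>
PS:0↔2 J2 <3,1,2>
3×2 − 2×1 − 1×2 = 2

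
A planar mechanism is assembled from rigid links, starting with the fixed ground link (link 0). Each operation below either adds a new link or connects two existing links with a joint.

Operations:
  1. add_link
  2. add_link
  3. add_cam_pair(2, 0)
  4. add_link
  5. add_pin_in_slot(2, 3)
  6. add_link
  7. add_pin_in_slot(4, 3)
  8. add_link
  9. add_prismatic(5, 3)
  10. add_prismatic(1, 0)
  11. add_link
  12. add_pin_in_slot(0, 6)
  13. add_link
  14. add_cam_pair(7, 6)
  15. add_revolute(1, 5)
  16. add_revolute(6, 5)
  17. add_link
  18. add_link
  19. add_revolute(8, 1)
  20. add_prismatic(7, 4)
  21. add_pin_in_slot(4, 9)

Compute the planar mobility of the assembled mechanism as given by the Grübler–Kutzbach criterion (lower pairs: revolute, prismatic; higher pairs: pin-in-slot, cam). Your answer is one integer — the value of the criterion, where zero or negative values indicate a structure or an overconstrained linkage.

L=1 J1=0 J2=0
add link → L=2 J1=0 J2=0
add link → L=3 J1=0 J2=0
C@2,0 dof=2 J2 → L=3 J1=0 J2=1
add link → L=4 J1=0 J2=1
PS@2,3 dof=2 J2 → L=4 J1=0 J2=2
add link → L=5 J1=0 J2=2
PS@4,3 dof=2 J2 → L=5 J1=0 J2=3
add link → L=6 J1=0 J2=3
P@5,3 dof=1 J1 → L=6 J1=1 J2=3
P@1,0 dof=1 J1 → L=6 J1=2 J2=3
add link → L=7 J1=2 J2=3
PS@0,6 dof=2 J2 → L=7 J1=2 J2=4
add link → L=8 J1=2 J2=4
C@7,6 dof=2 J2 → L=8 J1=2 J2=5
R@1,5 dof=1 J1 → L=8 J1=3 J2=5
R@6,5 dof=1 J1 → L=8 J1=4 J2=5
add link → L=9 J1=4 J2=5
add link → L=10 J1=4 J2=5
R@8,1 dof=1 J1 → L=10 J1=5 J2=5
P@7,4 dof=1 J1 → L=10 J1=6 J2=5
PS@4,9 dof=2 J2 → L=10 J1=6 J2=6
M=3(L−1)−2J1−J2=3·9−2·6−6=9

M = 9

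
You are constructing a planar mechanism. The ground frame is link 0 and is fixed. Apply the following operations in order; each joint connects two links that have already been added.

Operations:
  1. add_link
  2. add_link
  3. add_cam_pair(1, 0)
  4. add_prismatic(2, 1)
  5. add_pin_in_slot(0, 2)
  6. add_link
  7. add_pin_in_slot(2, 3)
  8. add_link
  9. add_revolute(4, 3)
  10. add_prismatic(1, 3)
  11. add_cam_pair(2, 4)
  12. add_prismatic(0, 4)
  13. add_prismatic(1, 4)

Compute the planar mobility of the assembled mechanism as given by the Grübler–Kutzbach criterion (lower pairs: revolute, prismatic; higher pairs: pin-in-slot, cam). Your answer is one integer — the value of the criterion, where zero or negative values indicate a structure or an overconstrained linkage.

M = -2

L=1 J1=0 J2=0
add link → L=2 J1=0 J2=0
add link → L=3 J1=0 J2=0
C@1,0 dof=2 J2 → L=3 J1=0 J2=1
P@2,1 dof=1 J1 → L=3 J1=1 J2=1
PS@0,2 dof=2 J2 → L=3 J1=1 J2=2
add link → L=4 J1=1 J2=2
PS@2,3 dof=2 J2 → L=4 J1=1 J2=3
add link → L=5 J1=1 J2=3
R@4,3 dof=1 J1 → L=5 J1=2 J2=3
P@1,3 dof=1 J1 → L=5 J1=3 J2=3
C@2,4 dof=2 J2 → L=5 J1=3 J2=4
P@0,4 dof=1 J1 → L=5 J1=4 J2=4
P@1,4 dof=1 J1 → L=5 J1=5 J2=4
M=3(L−1)−2J1−J2=3·4−2·5−4=-2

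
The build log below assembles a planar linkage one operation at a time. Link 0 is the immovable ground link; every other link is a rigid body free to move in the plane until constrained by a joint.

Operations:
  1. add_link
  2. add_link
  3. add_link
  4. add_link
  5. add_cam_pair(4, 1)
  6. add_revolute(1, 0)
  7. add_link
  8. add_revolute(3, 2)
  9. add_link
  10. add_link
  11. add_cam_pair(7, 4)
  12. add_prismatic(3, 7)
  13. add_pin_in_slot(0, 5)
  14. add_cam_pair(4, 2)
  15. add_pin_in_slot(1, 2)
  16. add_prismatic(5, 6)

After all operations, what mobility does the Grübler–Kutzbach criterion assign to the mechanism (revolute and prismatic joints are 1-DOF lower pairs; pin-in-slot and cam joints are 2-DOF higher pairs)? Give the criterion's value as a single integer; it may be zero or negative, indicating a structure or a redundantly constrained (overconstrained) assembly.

ground; <1,0,0>
#1 <2,0,0>
#2 <3,0,0>
#3 <4,0,0>
#4 <5,0,0>
C:4↔1 J2 <5,0,1>
R:1↔0 J1 <5,1,1>
#5 <6,1,1>
R:3↔2 J1 <6,2,1>
#6 <7,2,1>
#7 <8,2,1>
C:7↔4 J2 <8,2,2>
P:3↔7 J1 <8,3,2>
PS:0↔5 J2 <8,3,3>
C:4↔2 J2 <8,3,4>
PS:1↔2 J2 <8,3,5>
P:5↔6 J1 <8,4,5>
3×7 − 2×4 − 1×5 = 8

M = 8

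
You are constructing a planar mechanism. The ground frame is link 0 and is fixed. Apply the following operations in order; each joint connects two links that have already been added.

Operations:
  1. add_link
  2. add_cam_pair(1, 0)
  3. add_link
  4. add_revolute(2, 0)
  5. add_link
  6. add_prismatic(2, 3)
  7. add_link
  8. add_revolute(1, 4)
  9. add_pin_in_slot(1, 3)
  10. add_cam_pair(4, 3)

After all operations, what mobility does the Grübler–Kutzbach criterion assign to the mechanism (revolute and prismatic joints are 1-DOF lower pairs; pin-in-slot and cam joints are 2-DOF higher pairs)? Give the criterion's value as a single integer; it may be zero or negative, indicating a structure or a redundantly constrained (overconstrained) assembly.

M = 3

link 0 = ground. State L|J1|J2 = 1|0|0
+link1  2|0|0
C(1,0) f=2→J2  2|0|1
+link2  3|0|1
R(2,0) f=1→J1  3|1|1
+link3  4|1|1
P(2,3) f=1→J1  4|2|1
+link4  5|2|1
R(1,4) f=1→J1  5|3|1
PS(1,3) f=2→J2  5|3|2
C(4,3) f=2→J2  5|3|3
M = 3(5−1)−2·3−3 = 12−6−3 = 3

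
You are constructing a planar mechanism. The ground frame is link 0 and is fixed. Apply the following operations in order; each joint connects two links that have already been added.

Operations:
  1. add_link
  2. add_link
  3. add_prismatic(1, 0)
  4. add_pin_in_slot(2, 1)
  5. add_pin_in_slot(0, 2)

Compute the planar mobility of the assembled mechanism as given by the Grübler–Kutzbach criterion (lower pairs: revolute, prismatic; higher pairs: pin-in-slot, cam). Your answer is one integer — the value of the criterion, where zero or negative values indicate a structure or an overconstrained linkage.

M = 2

ground; <1,0,0>
#1 <2,0,0>
#2 <3,0,0>
P:1↔0 J1 <3,1,0>
PS:2↔1 J2 <3,1,1>
PS:0↔2 J2 <3,1,2>
3×2 − 2×1 − 1×2 = 2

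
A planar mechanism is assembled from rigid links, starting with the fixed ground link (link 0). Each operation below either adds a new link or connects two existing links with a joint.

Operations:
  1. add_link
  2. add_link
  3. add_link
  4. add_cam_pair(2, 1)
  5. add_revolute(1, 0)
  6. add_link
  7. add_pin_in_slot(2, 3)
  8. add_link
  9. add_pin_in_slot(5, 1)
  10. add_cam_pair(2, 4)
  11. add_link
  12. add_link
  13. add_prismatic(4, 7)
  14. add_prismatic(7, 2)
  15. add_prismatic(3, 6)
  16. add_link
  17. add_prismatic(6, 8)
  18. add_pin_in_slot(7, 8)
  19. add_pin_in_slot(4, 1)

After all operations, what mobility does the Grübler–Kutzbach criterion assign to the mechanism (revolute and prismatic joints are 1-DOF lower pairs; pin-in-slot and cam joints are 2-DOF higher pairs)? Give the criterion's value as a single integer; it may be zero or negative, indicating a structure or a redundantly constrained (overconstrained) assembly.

M = 8

L=1 J1=0 J2=0
add link → L=2 J1=0 J2=0
add link → L=3 J1=0 J2=0
add link → L=4 J1=0 J2=0
C@2,1 dof=2 J2 → L=4 J1=0 J2=1
R@1,0 dof=1 J1 → L=4 J1=1 J2=1
add link → L=5 J1=1 J2=1
PS@2,3 dof=2 J2 → L=5 J1=1 J2=2
add link → L=6 J1=1 J2=2
PS@5,1 dof=2 J2 → L=6 J1=1 J2=3
C@2,4 dof=2 J2 → L=6 J1=1 J2=4
add link → L=7 J1=1 J2=4
add link → L=8 J1=1 J2=4
P@4,7 dof=1 J1 → L=8 J1=2 J2=4
P@7,2 dof=1 J1 → L=8 J1=3 J2=4
P@3,6 dof=1 J1 → L=8 J1=4 J2=4
add link → L=9 J1=4 J2=4
P@6,8 dof=1 J1 → L=9 J1=5 J2=4
PS@7,8 dof=2 J2 → L=9 J1=5 J2=5
PS@4,1 dof=2 J2 → L=9 J1=5 J2=6
M=3(L−1)−2J1−J2=3·8−2·5−6=8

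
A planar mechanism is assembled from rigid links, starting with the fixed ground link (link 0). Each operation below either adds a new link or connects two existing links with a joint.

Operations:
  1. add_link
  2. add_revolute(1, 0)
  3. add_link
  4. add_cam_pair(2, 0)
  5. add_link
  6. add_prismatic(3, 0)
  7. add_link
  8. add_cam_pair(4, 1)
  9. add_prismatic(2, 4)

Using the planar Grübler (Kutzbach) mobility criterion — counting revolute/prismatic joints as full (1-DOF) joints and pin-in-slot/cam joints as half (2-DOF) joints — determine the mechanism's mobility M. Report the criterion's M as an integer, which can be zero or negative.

[1;0;0] (link 0 is ground)
L+ [2;0;0]
R(1,0)∈J1 [2;1;0]
L+ [3;1;0]
C(2,0)∈J2 [3;1;1]
L+ [4;1;1]
P(3,0)∈J1 [4;2;1]
L+ [5;2;1]
C(4,1)∈J2 [5;2;2]
P(2,4)∈J1 [5;3;2]
mobility = 12 − 6 − 2 = 4

M = 4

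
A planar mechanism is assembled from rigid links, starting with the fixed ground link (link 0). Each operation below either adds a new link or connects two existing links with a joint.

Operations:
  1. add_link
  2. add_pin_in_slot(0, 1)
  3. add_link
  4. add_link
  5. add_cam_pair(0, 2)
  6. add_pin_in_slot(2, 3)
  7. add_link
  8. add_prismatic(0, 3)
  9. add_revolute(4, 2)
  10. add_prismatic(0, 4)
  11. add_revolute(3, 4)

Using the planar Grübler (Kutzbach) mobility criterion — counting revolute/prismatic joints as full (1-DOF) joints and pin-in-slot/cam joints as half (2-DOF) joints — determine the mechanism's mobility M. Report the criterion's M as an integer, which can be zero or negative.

M = 1

(L,J1,J2)=(1,0,0); link0 fixed
link1: (2,0,0)
PS 0-1 [J2]: (2,0,1)
link2: (3,0,1)
link3: (4,0,1)
C 0-2 [J2]: (4,0,2)
PS 2-3 [J2]: (4,0,3)
link4: (5,0,3)
P 0-3 [J1]: (5,1,3)
R 4-2 [J1]: (5,2,3)
P 0-4 [J1]: (5,3,3)
R 3-4 [J1]: (5,4,3)
Grübler: 3·4 − 2·4 − 3 = 1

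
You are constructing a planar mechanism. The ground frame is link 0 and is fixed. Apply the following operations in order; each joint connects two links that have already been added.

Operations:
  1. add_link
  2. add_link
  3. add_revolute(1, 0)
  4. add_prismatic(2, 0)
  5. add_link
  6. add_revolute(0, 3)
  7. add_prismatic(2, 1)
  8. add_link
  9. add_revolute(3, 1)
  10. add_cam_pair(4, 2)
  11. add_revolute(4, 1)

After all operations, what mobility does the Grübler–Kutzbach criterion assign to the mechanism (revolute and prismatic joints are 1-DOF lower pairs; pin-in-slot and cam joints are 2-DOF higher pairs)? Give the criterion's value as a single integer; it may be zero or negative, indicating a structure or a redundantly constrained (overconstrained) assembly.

M = -1

link 0 = ground. State L|J1|J2 = 1|0|0
+link1  2|0|0
+link2  3|0|0
R(1,0) f=1→J1  3|1|0
P(2,0) f=1→J1  3|2|0
+link3  4|2|0
R(0,3) f=1→J1  4|3|0
P(2,1) f=1→J1  4|4|0
+link4  5|4|0
R(3,1) f=1→J1  5|5|0
C(4,2) f=2→J2  5|5|1
R(4,1) f=1→J1  5|6|1
M = 3(5−1)−2·6−1 = 12−12−1 = -1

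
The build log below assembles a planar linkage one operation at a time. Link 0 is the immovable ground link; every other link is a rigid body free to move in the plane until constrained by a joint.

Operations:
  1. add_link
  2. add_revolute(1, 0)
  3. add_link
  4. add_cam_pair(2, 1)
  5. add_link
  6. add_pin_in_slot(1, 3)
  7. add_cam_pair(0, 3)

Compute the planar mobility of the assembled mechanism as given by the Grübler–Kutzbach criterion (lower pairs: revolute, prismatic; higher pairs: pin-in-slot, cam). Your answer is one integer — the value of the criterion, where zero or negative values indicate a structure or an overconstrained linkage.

ground; <1,0,0>
#1 <2,0,0>
R:1↔0 J1 <2,1,0>
#2 <3,1,0>
C:2↔1 J2 <3,1,1>
#3 <4,1,1>
PS:1↔3 J2 <4,1,2>
C:0↔3 J2 <4,1,3>
3×3 − 2×1 − 1×3 = 4

M = 4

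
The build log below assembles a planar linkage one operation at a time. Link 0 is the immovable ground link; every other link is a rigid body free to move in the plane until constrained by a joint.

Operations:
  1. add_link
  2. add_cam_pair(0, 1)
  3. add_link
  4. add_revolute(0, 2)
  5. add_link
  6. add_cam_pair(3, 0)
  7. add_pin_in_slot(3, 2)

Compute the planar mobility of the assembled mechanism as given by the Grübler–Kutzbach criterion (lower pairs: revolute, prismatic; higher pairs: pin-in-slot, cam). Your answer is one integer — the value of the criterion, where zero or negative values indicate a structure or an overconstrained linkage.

L=1 J1=0 J2=0
add link → L=2 J1=0 J2=0
C@0,1 dof=2 J2 → L=2 J1=0 J2=1
add link → L=3 J1=0 J2=1
R@0,2 dof=1 J1 → L=3 J1=1 J2=1
add link → L=4 J1=1 J2=1
C@3,0 dof=2 J2 → L=4 J1=1 J2=2
PS@3,2 dof=2 J2 → L=4 J1=1 J2=3
M=3(L−1)−2J1−J2=3·3−2·1−3=4

M = 4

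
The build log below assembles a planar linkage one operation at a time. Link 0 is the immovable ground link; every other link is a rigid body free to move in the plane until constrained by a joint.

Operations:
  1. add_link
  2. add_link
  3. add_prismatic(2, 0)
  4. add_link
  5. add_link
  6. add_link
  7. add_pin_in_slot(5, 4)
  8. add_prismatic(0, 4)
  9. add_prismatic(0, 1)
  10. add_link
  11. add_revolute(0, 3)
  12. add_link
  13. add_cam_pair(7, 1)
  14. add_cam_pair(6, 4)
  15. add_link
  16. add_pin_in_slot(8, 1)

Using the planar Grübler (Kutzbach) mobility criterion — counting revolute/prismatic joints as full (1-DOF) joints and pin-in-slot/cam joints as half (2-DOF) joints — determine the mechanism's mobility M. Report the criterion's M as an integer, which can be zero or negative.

M = 12

L=1 J1=0 J2=0
add link → L=2 J1=0 J2=0
add link → L=3 J1=0 J2=0
P@2,0 dof=1 J1 → L=3 J1=1 J2=0
add link → L=4 J1=1 J2=0
add link → L=5 J1=1 J2=0
add link → L=6 J1=1 J2=0
PS@5,4 dof=2 J2 → L=6 J1=1 J2=1
P@0,4 dof=1 J1 → L=6 J1=2 J2=1
P@0,1 dof=1 J1 → L=6 J1=3 J2=1
add link → L=7 J1=3 J2=1
R@0,3 dof=1 J1 → L=7 J1=4 J2=1
add link → L=8 J1=4 J2=1
C@7,1 dof=2 J2 → L=8 J1=4 J2=2
C@6,4 dof=2 J2 → L=8 J1=4 J2=3
add link → L=9 J1=4 J2=3
PS@8,1 dof=2 J2 → L=9 J1=4 J2=4
M=3(L−1)−2J1−J2=3·8−2·4−4=12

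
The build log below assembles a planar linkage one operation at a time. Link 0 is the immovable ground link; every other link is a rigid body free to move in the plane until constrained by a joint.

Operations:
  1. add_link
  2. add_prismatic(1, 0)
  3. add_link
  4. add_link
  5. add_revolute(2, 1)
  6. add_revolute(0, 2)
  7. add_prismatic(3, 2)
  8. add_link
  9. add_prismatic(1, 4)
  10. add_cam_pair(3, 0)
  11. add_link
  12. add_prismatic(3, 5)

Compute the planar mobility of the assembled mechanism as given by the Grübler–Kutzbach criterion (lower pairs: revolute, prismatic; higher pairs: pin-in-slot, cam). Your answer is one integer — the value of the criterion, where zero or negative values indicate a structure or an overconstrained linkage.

link 0 = ground. State L|J1|J2 = 1|0|0
+link1  2|0|0
P(1,0) f=1→J1  2|1|0
+link2  3|1|0
+link3  4|1|0
R(2,1) f=1→J1  4|2|0
R(0,2) f=1→J1  4|3|0
P(3,2) f=1→J1  4|4|0
+link4  5|4|0
P(1,4) f=1→J1  5|5|0
C(3,0) f=2→J2  5|5|1
+link5  6|5|1
P(3,5) f=1→J1  6|6|1
M = 3(6−1)−2·6−1 = 15−12−1 = 2

M = 2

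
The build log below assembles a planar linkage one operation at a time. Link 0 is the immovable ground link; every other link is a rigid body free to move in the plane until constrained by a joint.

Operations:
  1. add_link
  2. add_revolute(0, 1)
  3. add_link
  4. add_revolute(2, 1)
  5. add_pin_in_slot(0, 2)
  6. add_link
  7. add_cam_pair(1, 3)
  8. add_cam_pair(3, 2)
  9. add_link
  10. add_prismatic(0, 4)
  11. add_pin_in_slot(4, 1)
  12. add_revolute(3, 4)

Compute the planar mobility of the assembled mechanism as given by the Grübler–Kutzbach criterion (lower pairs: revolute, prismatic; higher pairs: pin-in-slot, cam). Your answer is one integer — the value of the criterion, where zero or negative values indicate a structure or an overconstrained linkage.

M = 0

ground; <1,0,0>
#1 <2,0,0>
R:0↔1 J1 <2,1,0>
#2 <3,1,0>
R:2↔1 J1 <3,2,0>
PS:0↔2 J2 <3,2,1>
#3 <4,2,1>
C:1↔3 J2 <4,2,2>
C:3↔2 J2 <4,2,3>
#4 <5,2,3>
P:0↔4 J1 <5,3,3>
PS:4↔1 J2 <5,3,4>
R:3↔4 J1 <5,4,4>
3×4 − 2×4 − 1×4 = 0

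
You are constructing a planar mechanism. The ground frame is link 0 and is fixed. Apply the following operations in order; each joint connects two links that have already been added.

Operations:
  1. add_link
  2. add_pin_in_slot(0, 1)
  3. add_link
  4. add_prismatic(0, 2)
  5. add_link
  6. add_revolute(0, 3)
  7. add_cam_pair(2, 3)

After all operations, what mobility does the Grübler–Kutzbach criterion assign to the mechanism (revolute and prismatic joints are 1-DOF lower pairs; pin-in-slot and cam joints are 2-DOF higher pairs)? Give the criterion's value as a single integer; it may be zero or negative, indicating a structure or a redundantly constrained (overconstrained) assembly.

link 0 = ground. State L|J1|J2 = 1|0|0
+link1  2|0|0
PS(0,1) f=2→J2  2|0|1
+link2  3|0|1
P(0,2) f=1→J1  3|1|1
+link3  4|1|1
R(0,3) f=1→J1  4|2|1
C(2,3) f=2→J2  4|2|2
M = 3(4−1)−2·2−2 = 9−4−2 = 3

M = 3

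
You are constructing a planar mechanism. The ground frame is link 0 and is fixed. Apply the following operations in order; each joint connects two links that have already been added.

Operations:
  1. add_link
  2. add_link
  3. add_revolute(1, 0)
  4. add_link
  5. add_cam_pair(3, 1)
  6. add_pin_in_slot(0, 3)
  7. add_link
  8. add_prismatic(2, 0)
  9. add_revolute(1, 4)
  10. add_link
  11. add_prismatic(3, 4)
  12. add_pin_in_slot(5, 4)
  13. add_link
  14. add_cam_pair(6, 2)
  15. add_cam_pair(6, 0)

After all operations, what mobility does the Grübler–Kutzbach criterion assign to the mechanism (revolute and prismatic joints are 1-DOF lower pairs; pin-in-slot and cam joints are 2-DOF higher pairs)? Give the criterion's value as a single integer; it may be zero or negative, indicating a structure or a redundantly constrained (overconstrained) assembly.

link 0 = ground. State L|J1|J2 = 1|0|0
+link1  2|0|0
+link2  3|0|0
R(1,0) f=1→J1  3|1|0
+link3  4|1|0
C(3,1) f=2→J2  4|1|1
PS(0,3) f=2→J2  4|1|2
+link4  5|1|2
P(2,0) f=1→J1  5|2|2
R(1,4) f=1→J1  5|3|2
+link5  6|3|2
P(3,4) f=1→J1  6|4|2
PS(5,4) f=2→J2  6|4|3
+link6  7|4|3
C(6,2) f=2→J2  7|4|4
C(6,0) f=2→J2  7|4|5
M = 3(7−1)−2·4−5 = 18−8−5 = 5

M = 5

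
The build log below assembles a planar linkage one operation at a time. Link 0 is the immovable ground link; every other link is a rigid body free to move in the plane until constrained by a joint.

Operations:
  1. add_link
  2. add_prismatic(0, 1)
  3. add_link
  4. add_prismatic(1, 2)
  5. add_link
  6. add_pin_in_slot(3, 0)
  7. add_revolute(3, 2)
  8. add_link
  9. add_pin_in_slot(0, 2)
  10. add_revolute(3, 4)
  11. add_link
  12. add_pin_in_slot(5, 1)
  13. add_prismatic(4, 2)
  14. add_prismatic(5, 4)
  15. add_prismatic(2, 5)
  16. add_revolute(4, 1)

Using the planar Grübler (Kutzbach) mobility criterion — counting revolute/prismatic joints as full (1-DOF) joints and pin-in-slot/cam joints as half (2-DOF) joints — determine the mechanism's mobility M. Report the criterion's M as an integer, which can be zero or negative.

M = -4

L=1 J1=0 J2=0
add link → L=2 J1=0 J2=0
P@0,1 dof=1 J1 → L=2 J1=1 J2=0
add link → L=3 J1=1 J2=0
P@1,2 dof=1 J1 → L=3 J1=2 J2=0
add link → L=4 J1=2 J2=0
PS@3,0 dof=2 J2 → L=4 J1=2 J2=1
R@3,2 dof=1 J1 → L=4 J1=3 J2=1
add link → L=5 J1=3 J2=1
PS@0,2 dof=2 J2 → L=5 J1=3 J2=2
R@3,4 dof=1 J1 → L=5 J1=4 J2=2
add link → L=6 J1=4 J2=2
PS@5,1 dof=2 J2 → L=6 J1=4 J2=3
P@4,2 dof=1 J1 → L=6 J1=5 J2=3
P@5,4 dof=1 J1 → L=6 J1=6 J2=3
P@2,5 dof=1 J1 → L=6 J1=7 J2=3
R@4,1 dof=1 J1 → L=6 J1=8 J2=3
M=3(L−1)−2J1−J2=3·5−2·8−3=-4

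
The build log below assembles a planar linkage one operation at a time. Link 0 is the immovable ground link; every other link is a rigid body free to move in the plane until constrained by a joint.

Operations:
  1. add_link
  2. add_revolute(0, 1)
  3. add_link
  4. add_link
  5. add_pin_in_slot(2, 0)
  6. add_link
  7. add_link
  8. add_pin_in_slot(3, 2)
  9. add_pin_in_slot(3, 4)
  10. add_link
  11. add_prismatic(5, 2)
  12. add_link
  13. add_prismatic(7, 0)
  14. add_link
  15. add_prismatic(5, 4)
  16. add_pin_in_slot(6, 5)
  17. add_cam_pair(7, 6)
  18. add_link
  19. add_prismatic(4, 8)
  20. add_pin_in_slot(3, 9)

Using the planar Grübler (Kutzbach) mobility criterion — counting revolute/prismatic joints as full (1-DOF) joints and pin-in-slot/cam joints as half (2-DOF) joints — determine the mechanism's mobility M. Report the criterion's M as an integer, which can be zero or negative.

M = 11

[1;0;0] (link 0 is ground)
L+ [2;0;0]
R(0,1)∈J1 [2;1;0]
L+ [3;1;0]
L+ [4;1;0]
PS(2,0)∈J2 [4;1;1]
L+ [5;1;1]
L+ [6;1;1]
PS(3,2)∈J2 [6;1;2]
PS(3,4)∈J2 [6;1;3]
L+ [7;1;3]
P(5,2)∈J1 [7;2;3]
L+ [8;2;3]
P(7,0)∈J1 [8;3;3]
L+ [9;3;3]
P(5,4)∈J1 [9;4;3]
PS(6,5)∈J2 [9;4;4]
C(7,6)∈J2 [9;4;5]
L+ [10;4;5]
P(4,8)∈J1 [10;5;5]
PS(3,9)∈J2 [10;5;6]
mobility = 27 − 10 − 6 = 11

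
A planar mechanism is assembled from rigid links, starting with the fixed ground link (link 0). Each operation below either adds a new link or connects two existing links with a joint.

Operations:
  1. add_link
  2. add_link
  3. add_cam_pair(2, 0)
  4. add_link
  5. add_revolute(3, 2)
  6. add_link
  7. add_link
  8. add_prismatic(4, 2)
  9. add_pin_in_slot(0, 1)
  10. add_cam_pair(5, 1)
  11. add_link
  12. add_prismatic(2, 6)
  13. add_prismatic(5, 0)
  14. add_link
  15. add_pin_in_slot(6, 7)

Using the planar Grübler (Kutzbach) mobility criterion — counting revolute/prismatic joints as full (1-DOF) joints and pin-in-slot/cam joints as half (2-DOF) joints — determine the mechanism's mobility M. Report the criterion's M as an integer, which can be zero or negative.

ground; <1,0,0>
#1 <2,0,0>
#2 <3,0,0>
C:2↔0 J2 <3,0,1>
#3 <4,0,1>
R:3↔2 J1 <4,1,1>
#4 <5,1,1>
#5 <6,1,1>
P:4↔2 J1 <6,2,1>
PS:0↔1 J2 <6,2,2>
C:5↔1 J2 <6,2,3>
#6 <7,2,3>
P:2↔6 J1 <7,3,3>
P:5↔0 J1 <7,4,3>
#7 <8,4,3>
PS:6↔7 J2 <8,4,4>
3×7 − 2×4 − 1×4 = 9

M = 9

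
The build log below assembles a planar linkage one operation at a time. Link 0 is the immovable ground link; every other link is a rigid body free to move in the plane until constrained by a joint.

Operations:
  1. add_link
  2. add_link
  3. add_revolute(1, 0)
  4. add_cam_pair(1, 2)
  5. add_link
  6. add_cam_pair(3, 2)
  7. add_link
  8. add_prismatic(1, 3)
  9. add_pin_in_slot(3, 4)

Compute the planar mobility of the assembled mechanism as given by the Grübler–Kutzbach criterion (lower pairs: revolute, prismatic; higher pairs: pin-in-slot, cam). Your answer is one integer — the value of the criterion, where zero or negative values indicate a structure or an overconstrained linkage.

[1;0;0] (link 0 is ground)
L+ [2;0;0]
L+ [3;0;0]
R(1,0)∈J1 [3;1;0]
C(1,2)∈J2 [3;1;1]
L+ [4;1;1]
C(3,2)∈J2 [4;1;2]
L+ [5;1;2]
P(1,3)∈J1 [5;2;2]
PS(3,4)∈J2 [5;2;3]
mobility = 12 − 4 − 3 = 5

M = 5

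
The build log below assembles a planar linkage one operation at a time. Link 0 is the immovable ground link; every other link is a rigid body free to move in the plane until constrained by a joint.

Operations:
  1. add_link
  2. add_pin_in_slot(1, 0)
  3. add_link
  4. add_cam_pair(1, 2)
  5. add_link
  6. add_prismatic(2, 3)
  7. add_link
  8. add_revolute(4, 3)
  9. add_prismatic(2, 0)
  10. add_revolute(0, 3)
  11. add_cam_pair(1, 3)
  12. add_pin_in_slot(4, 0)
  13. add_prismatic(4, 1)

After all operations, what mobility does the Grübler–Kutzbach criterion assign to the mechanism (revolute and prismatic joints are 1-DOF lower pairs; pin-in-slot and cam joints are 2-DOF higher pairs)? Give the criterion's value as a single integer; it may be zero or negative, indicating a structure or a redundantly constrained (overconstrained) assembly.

M = -2

[1;0;0] (link 0 is ground)
L+ [2;0;0]
PS(1,0)∈J2 [2;0;1]
L+ [3;0;1]
C(1,2)∈J2 [3;0;2]
L+ [4;0;2]
P(2,3)∈J1 [4;1;2]
L+ [5;1;2]
R(4,3)∈J1 [5;2;2]
P(2,0)∈J1 [5;3;2]
R(0,3)∈J1 [5;4;2]
C(1,3)∈J2 [5;4;3]
PS(4,0)∈J2 [5;4;4]
P(4,1)∈J1 [5;5;4]
mobility = 12 − 10 − 4 = -2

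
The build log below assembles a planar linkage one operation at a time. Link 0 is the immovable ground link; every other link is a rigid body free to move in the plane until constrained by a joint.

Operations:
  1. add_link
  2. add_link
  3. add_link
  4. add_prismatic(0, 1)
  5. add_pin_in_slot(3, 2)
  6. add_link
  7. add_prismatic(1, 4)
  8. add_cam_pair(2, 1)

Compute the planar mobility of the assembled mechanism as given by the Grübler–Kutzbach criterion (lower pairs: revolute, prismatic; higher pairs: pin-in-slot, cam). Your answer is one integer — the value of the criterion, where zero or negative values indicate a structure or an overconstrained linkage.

link 0 = ground. State L|J1|J2 = 1|0|0
+link1  2|0|0
+link2  3|0|0
+link3  4|0|0
P(0,1) f=1→J1  4|1|0
PS(3,2) f=2→J2  4|1|1
+link4  5|1|1
P(1,4) f=1→J1  5|2|1
C(2,1) f=2→J2  5|2|2
M = 3(5−1)−2·2−2 = 12−4−2 = 6

M = 6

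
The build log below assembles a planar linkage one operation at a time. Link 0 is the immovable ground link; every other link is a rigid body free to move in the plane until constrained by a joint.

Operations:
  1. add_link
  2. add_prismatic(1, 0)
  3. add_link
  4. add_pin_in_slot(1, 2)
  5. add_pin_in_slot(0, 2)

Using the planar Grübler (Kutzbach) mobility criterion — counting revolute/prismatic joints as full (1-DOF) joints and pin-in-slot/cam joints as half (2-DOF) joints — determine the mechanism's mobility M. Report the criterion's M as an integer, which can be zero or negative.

M = 2

ground; <1,0,0>
#1 <2,0,0>
P:1↔0 J1 <2,1,0>
#2 <3,1,0>
PS:1↔2 J2 <3,1,1>
PS:0↔2 J2 <3,1,2>
3×2 − 2×1 − 1×2 = 2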